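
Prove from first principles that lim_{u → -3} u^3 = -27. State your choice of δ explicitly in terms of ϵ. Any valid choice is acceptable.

Suppose ϵ > 0. We seek δ > 0 with 0 < |u + 3| < δ ⇒ |u^3 + 27| < ϵ.
Factor: u^3 + 27 = (u + 3)(u^2 - 3u + 9), so |u^3 + 27| = |u + 3|·|u^2 - 3u + 9|.
Impose δ ≤ 1 so that |u| < 4; then |u^2 - 3u + 9| ≤ 37.
Hence |u^3 + 27| ≤ 37|u + 3|, which is < ϵ once |u + 3| < ϵ/37.
Take δ = min(1, ϵ/37). If 0 < |u + 3| < δ then both bounds hold and |u^3 + 27| ≤ 37|u + 3| < 37·(ϵ/37) = ϵ.

δ = min(1, ϵ/37)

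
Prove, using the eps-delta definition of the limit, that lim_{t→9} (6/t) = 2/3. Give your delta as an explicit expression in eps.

delta = min(9/2, (27/4)eps)

Let eps > 0. We seek delta > 0 such that 0 < |t − 9| < delta implies |6/t − (2/3)| < eps.
|6/t − (2/3)| = 6·|9 − t|/(9·|t|) = 6|t − 9|/(9|t|).
Restrict delta ≤ 9/2. Then |t − 9| < 9/2 gives |t| > 9/2, so 9|t| > 81/2.
Then |6/t − (2/3)| < 6|t − 9|/(81/2), which is < eps when |t − 9| < (27/4)eps.
Take delta = min(9/2, (27/4)eps). Then 0 < |t − 9| < delta gives both |t − 9| < 9/2 and |t − 9| < (27/4)eps, so |6/t − (2/3)| < eps.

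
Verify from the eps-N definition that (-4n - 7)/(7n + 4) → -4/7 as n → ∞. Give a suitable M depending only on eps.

Let eps > 0 be given. For n ≥ 1, |(-4n - 7)/(7n + 4) + 4/7| = |-33|/(7(7n + 4)) = 33/(7(7n + 4)).
Since 7n + 4 ≥ 7n for n ≥ 1, this is ≤ 33/(7·7n) = (33/49)/n.
So |(-4n - 7)/(7n + 4) + 4/7| < eps whenever n > (33/49)/eps.
Take M = (33/49)/eps. If n > M then |(-4n - 7)/(7n + 4) + 4/7| ≤ (33/49)/n < eps.

M = (33/49)/eps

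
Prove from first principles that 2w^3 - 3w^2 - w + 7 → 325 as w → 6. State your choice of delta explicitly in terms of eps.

delta = min(1, eps/214)

Suppose eps > 0. We want delta > 0 such that 0 < |w − 6| < delta implies |(2w^3 - 3w^2 - w + 7) − 325| < eps.
(2w^3 - 3w^2 - w + 7) − 325 = 2w^3 - 3w^2 - w - 318 = (w − 6)(2w^2 + 9w + 53).
So |(2w^3 - 3w^2 - w + 7) − 325| = |w − 6|·|2w^2 + 9w + 53|.
Require delta ≤ 1. Then |w − 6| < 1 gives |w| < 7, and by the triangle inequality |2w^2 + 9w + 53| ≤ 2·7^2 + 9·7 + 53 = 214.
Hence |(2w^3 - 3w^2 - w + 7) − 325| ≤ 214|w − 6| < eps provided |w − 6| < eps/214.
Take delta = min(1, eps/214). Then 0 < |w − 6| < delta gives both |w − 6| < 1 and |w − 6| < eps/214, so |(2w^3 - 3w^2 - w + 7) − 325| < eps.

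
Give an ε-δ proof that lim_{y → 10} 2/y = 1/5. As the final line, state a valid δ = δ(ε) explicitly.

δ = min(5, 25ε)

Fix ε > 0. We seek δ > 0 such that 0 < |y − 10| < δ implies |2/y − (1/5)| < ε.
|2/y − (1/5)| = 2·|10 − y|/(10·|y|) = 2|y − 10|/(10|y|).
Require δ ≤ 5 so that |y| > 10 − 5 = 5, hence 10|y| > 50.
Then |2/y − (1/5)| < 2|y − 10|/50, which is < ε when |y − 10| < 25ε.
Take δ = min(5, 25ε). Then 0 < |y − 10| < δ gives both |y − 10| < 5 and |y − 10| < 25ε, so |2/y − (1/5)| < ε.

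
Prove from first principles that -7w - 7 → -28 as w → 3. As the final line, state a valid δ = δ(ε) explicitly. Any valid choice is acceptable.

δ = ε/7

Suppose ε > 0. We need δ > 0 so that 0 < |w − 3| < δ implies |(-7w - 7) + 28| < ε.
|(-7w - 7) + 28| = |-7w + 21| = 7|w − 3|.
So 7|w − 3| < ε exactly when |w − 3| < ε/7.
Choosing δ = ε/7 gives |(-7w - 7) + 28| = 7|w − 3| < ε whenever |w − 3| < δ.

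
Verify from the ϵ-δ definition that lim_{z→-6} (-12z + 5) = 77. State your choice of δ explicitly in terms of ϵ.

Suppose ϵ > 0. We need δ > 0 so that 0 < |z + 6| < δ implies |(-12z + 5) − 77| < ϵ.
Since (-12z + 5) − 77 = -12(z + 6), we have |(-12z + 5) − 77| = 12|z + 6|.
So 12|z + 6| < ϵ exactly when |z + 6| < ϵ/12.
Choosing δ = ϵ/12 gives |(-12z + 5) − 77| = 12|z + 6| < ϵ whenever |z + 6| < δ.

δ = ϵ/12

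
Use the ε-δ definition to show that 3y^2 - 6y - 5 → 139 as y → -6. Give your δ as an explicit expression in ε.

δ = min(1, ε/45)

Let ε > 0 be given. We want δ > 0 such that 0 < |y + 6| < δ implies |(3y^2 - 6y - 5) − 139| < ε.
(3y^2 - 6y - 5) − 139 = 3y^2 - 6y - 144 = (y + 6)(3y - 24).
So |(3y^2 - 6y - 5) − 139| = |y + 6|·|3y - 24|.
Assume first that |y + 6| < 1, so |y| < 7. Then |3y - 24| ≤ 3·7 + 24 = 45.
Hence |(3y^2 - 6y - 5) − 139| ≤ 45|y + 6| < ε provided |y + 6| < ε/45.
Take δ = min(1, ε/45). Then 0 < |y + 6| < δ gives both |y + 6| < 1 and |y + 6| < ε/45, so |(3y^2 - 6y - 5) − 139| < ε.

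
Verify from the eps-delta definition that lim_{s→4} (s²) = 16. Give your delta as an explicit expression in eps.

Fix eps > 0. We seek delta > 0 with 0 < |s − 4| < delta ⇒ |s² − 16| < eps.
Factor: s² − 16 = (s − 4)(s + 4), so |s² − 16| = |s − 4|·|s + 4|.
Restrict delta ≤ 1. Then |s − 4| < 1 gives |s| < 5, so by the triangle inequality |s + 4| ≤ 5 + 4 = 9.
Hence |s² − 16| ≤ 9|s − 4|, which is < eps once |s − 4| < eps/9.
Take delta = min(1, eps/9). If 0 < |s − 4| < delta then both bounds hold and |s² − 16| ≤ 9|s − 4| < 9·(eps/9) = eps.

delta = min(1, eps/9)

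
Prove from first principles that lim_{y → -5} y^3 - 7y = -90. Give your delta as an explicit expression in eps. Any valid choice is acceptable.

delta = min(2, eps/102)

Fix eps > 0. We want delta > 0 such that 0 < |y + 5| < delta implies |(y^3 - 7y) + 90| < eps.
(y^3 - 7y) + 90 = y^3 - 7y + 90 = (y + 5)(y^2 - 5y + 18).
So |(y^3 - 7y) + 90| = |y + 5|·|y^2 - 5y + 18|.
Assume first that |y + 5| < 2, so |y| < 7. Then |y^2 - 5y + 18| ≤ 7^2 + 5·7 + 18 = 102.
Hence |(y^3 - 7y) + 90| ≤ 102|y + 5| < eps provided |y + 5| < eps/102.
Choosing delta = min(2, eps/102) ensures both conditions, hence |(y^3 - 7y) + 90| < eps.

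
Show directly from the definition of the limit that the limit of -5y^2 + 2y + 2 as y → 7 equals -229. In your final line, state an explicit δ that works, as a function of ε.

Fix ε > 0. We want δ > 0 such that 0 < |y − 7| < δ implies |(-5y^2 + 2y + 2) + 229| < ε.
(-5y^2 + 2y + 2) + 229 = -5y^2 + 2y + 231 = (y − 7)(-5y - 33).
So |(-5y^2 + 2y + 2) + 229| = |y − 7|·|-5y - 33|.
Require δ ≤ 1. Then |y − 7| < 1 gives |y| < 8, and by the triangle inequality |-5y - 33| ≤ 5·8 + 33 = 73.
Hence |(-5y^2 + 2y + 2) + 229| ≤ 73|y − 7| < ε provided |y − 7| < ε/73.
Take δ = min(1, ε/73). Then 0 < |y − 7| < δ gives both |y − 7| < 1 and |y − 7| < ε/73, so |(-5y^2 + 2y + 2) + 229| < ε.

δ = min(1, ε/73)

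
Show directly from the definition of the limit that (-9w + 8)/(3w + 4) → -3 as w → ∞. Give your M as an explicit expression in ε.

Let ε > 0 be given. We seek M > 0 such that w > M implies |(-9w + 8)/(3w + 4) + 3| < ε.
(-9w + 8)/(3w + 4) + 3 = (3(-9w + 8) − (-9)(3w + 4)) / (3(3w + 4)) = 60/(3(3w + 4)).
For w > 0 we have 3w + 4 > 3w, so |(-9w + 8)/(3w + 4) + 3| = 60/(3(3w + 4)) < 60/(3·3w) = (20/3)/w.
Thus |(-9w + 8)/(3w + 4) + 3| < ε whenever w > (20/3)/ε.
Take M = (20/3)/ε. If w > M then |(-9w + 8)/(3w + 4) + 3| < (20/3)/w < ε.

M = (20/3)/ε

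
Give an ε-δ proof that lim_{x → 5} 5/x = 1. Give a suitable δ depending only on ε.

Let ε > 0 be given. We seek δ > 0 such that 0 < |x − 5| < δ implies |5/x − 1| < ε.
|5/x − 1| = 5·|5 − x|/(5·|x|) = 5|x − 5|/(5|x|).
Restrict δ ≤ 5/2. Then |x − 5| < 5/2 gives |x| > 5/2, so 5|x| > 25/2.
Then |5/x − 1| < 5|x − 5|/(25/2), which is < ε when |x − 5| < (5/2)ε.
Take δ = min(5/2, (5/2)ε). Then 0 < |x − 5| < δ gives both |x − 5| < 5/2 and |x − 5| < (5/2)ε, so |5/x − 1| < ε.

δ = min(5/2, (5/2)ε)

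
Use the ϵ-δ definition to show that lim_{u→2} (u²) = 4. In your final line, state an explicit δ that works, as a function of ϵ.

δ = min(2, ϵ/6)

Suppose ϵ > 0. We seek δ > 0 with 0 < |u − 2| < δ ⇒ |u² − 4| < ϵ.
Factor: u² − 4 = (u − 2)(u + 2), so |u² − 4| = |u − 2|·|u + 2|.
Impose δ ≤ 2 so that |u| < 4; then |u + 2| ≤ 6.
Hence |u² − 4| ≤ 6|u − 2|, which is < ϵ once |u − 2| < ϵ/6.
Take δ = min(2, ϵ/6). If 0 < |u − 2| < δ then both bounds hold and |u² − 4| ≤ 6|u − 2| < 6·(ϵ/6) = ϵ.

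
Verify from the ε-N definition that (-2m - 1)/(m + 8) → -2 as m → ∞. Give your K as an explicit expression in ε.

K = 15/ε

Suppose ε > 0. For m ≥ 1, |(-2m - 1)/(m + 8) + 2| = |15|/((m + 8)) = 15/((m + 8)).
Since m + 8 ≥ m for m ≥ 1, this is ≤ 15/(m) = 15/m.
So |(-2m - 1)/(m + 8) + 2| < ε whenever m > 15/ε.
Take K = 15/ε. If m > K then |(-2m - 1)/(m + 8) + 2| ≤ 15/m < ε.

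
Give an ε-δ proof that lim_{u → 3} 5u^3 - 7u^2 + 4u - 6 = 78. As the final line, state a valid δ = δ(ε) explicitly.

Let ε > 0. We want δ > 0 such that 0 < |u − 3| < δ implies |(5u^3 - 7u^2 + 4u - 6) − 78| < ε.
(5u^3 - 7u^2 + 4u - 6) − 78 = 5u^3 - 7u^2 + 4u - 84 = (u − 3)(5u^2 + 8u + 28).
So |(5u^3 - 7u^2 + 4u - 6) − 78| = |u − 3|·|5u^2 + 8u + 28|.
Require δ ≤ 1. Then |u − 3| < 1 gives |u| < 4, and by the triangle inequality |5u^2 + 8u + 28| ≤ 5·4^2 + 8·4 + 28 = 140.
Hence |(5u^3 - 7u^2 + 4u - 6) − 78| ≤ 140|u − 3| < ε provided |u − 3| < ε/140.
Choosing δ = min(1, ε/140) ensures both conditions, hence |(5u^3 - 7u^2 + 4u - 6) − 78| < ε.

δ = min(1, ε/140)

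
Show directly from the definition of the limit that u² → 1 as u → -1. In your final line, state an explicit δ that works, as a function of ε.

Suppose ε > 0. We seek δ > 0 with 0 < |u + 1| < δ ⇒ |u² − 1| < ε.
Factor: u² − 1 = (u + 1)(u - 1), so |u² − 1| = |u + 1|·|u - 1|.
Restrict δ ≤ 1. Then |u + 1| < 1 gives |u| < 2, so by the triangle inequality |u - 1| ≤ 2 + 1 = 3.
Hence |u² − 1| ≤ 3|u + 1|, which is < ε once |u + 1| < ε/3.
Take δ = min(1, ε/3). If 0 < |u + 1| < δ then both bounds hold and |u² − 1| ≤ 3|u + 1| < 3·(ε/3) = ε.

δ = min(1, ε/3)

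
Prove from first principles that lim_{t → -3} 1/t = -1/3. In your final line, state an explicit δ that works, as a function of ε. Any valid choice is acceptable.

δ = min(3/2, (9/2)ε)

Suppose ε > 0. We seek δ > 0 such that 0 < |t + 3| < δ implies |1/t + 1/3| < ε.
|1/t + 1/3| = |-3 − t|/(3·|t|) = |t + 3|/(3|t|).
Require δ ≤ 3/2 so that |t| > 3 − 3/2 = 3/2, hence 3|t| > 9/2.
Then |1/t + 1/3| < |t + 3|/(9/2), which is < ε when |t + 3| < (9/2)ε.
Take δ = min(3/2, (9/2)ε). Then 0 < |t + 3| < δ gives both |t + 3| < 3/2 and |t + 3| < (9/2)ε, so |1/t + 1/3| < ε.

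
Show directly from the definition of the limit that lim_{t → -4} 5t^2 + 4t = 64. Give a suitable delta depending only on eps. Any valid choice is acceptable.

Let eps > 0. We want delta > 0 such that 0 < |t + 4| < delta implies |(5t^2 + 4t) − 64| < eps.
(5t^2 + 4t) − 64 = 5t^2 + 4t - 64 = (t + 4)(5t - 16).
So |(5t^2 + 4t) − 64| = |t + 4|·|5t - 16|.
Assume first that |t + 4| < 2, so |t| < 6. Then |5t - 16| ≤ 5·6 + 16 = 46.
Hence |(5t^2 + 4t) − 64| ≤ 46|t + 4| < eps provided |t + 4| < eps/46.
Choosing delta = min(2, eps/46) ensures both conditions, hence |(5t^2 + 4t) − 64| < eps.

delta = min(2, eps/46)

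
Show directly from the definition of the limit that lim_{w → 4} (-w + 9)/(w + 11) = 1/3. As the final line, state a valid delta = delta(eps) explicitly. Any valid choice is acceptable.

Fix eps > 0. We want delta > 0 with 0 < |w − 4| < delta ⇒ |(-w + 9)/(w + 11) − (1/3)| < eps.
Combining over a common denominator, (-w + 9)/(w + 11) − (1/3) = [(-w + 9)·15 − 5·(w + 11)] / [15·(w + 11)] = -20(w − 4) / (15(w + 11)).
So |(-w + 9)/(w + 11) − (1/3)| = 20|w − 4| / (15·|w + 11|).
Require delta ≤ 15/2, so |w + 11| ≥ |15| − |w − 4| > 15 − 15/2 = 15/2.
Hence |(-w + 9)/(w + 11) − (1/3)| < 20|w − 4|/(15·(15/2)) = (8/45)|w − 4|, which is < eps once |w − 4| < (45/8)eps.
Take delta = min(15/2, (45/8)eps). Then 0 < |w − 4| < delta forces both bounds, so |(-w + 9)/(w + 11) − (1/3)| < eps.

delta = min(15/2, (45/8)eps)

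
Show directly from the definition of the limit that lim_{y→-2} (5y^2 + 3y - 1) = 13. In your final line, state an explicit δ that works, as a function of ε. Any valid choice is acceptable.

Let ε > 0 be given. We want δ > 0 such that 0 < |y + 2| < δ implies |(5y^2 + 3y - 1) − 13| < ε.
(5y^2 + 3y - 1) − 13 = 5y^2 + 3y - 14 = (y + 2)(5y - 7).
So |(5y^2 + 3y - 1) − 13| = |y + 2|·|5y - 7|.
Require δ ≤ 1. Then |y + 2| < 1 gives |y| < 3, and by the triangle inequality |5y - 7| ≤ 5·3 + 7 = 22.
Hence |(5y^2 + 3y - 1) − 13| ≤ 22|y + 2| < ε provided |y + 2| < ε/22.
Choosing δ = min(1, ε/22) ensures both conditions, hence |(5y^2 + 3y - 1) − 13| < ε.

δ = min(1, ε/22)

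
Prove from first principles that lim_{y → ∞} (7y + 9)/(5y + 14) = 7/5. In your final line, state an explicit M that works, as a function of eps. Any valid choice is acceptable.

Suppose eps > 0. We seek M > 0 such that y > M implies |(7y + 9)/(5y + 14) − (7/5)| < eps.
(7y + 9)/(5y + 14) − (7/5) = (5(7y + 9) − 7(5y + 14)) / (5(5y + 14)) = -53/(5(5y + 14)).
For y > 0 we have 5y + 14 > 5y, so |(7y + 9)/(5y + 14) − (7/5)| = 53/(5(5y + 14)) < 53/(5·5y) = (53/25)/y.
Thus |(7y + 9)/(5y + 14) − (7/5)| < eps whenever y > (53/25)/eps.
Take M = (53/25)/eps. If y > M then |(7y + 9)/(5y + 14) − (7/5)| < (53/25)/y < eps.

M = (53/25)/eps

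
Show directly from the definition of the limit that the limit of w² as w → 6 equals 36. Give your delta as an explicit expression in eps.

delta = min(1, eps/13)

Fix eps > 0. We seek delta > 0 with 0 < |w − 6| < delta ⇒ |w² − 36| < eps.
Factor: w² − 36 = (w − 6)(w + 6), so |w² − 36| = |w − 6|·|w + 6|.
Impose delta ≤ 1 so that |w| < 7; then |w + 6| ≤ 13.
Hence |w² − 36| ≤ 13|w − 6|, which is < eps once |w − 6| < eps/13.
Take delta = min(1, eps/13). If 0 < |w − 6| < delta then both bounds hold and |w² − 36| ≤ 13|w − 6| < 13·(eps/13) = eps.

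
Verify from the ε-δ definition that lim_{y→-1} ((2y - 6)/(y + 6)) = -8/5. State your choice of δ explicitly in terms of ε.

δ = min(5/2, (25/36)ε)

Fix ε > 0. We want δ > 0 with 0 < |y + 1| < δ ⇒ |(2y - 6)/(y + 6) + 8/5| < ε.
Combining over a common denominator, (2y - 6)/(y + 6) + 8/5 = [(2y - 6)·5 − (-8)·(y + 6)] / [5·(y + 6)] = 18(y + 1) / (5(y + 6)).
So |(2y - 6)/(y + 6) + 8/5| = 18|y + 1| / (5·|y + 6|).
Restrict δ ≤ 5/2. Then |y + 1| < 5/2 gives |y + 6| = |(y + 1) + 5| ≥ 5 − 5/2 = 5/2.
Hence |(2y - 6)/(y + 6) + 8/5| < 18|y + 1|/(5·(5/2)) = (36/25)|y + 1|, which is < ε once |y + 1| < (25/36)ε.
Take δ = min(5/2, (25/36)ε). Then 0 < |y + 1| < δ forces both bounds, so |(2y - 6)/(y + 6) + 8/5| < ε.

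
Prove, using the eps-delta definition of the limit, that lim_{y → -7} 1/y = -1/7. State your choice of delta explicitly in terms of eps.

Fix eps > 0. We seek delta > 0 such that 0 < |y + 7| < delta implies |1/y + 1/7| < eps.
|1/y + 1/7| = |-7 − y|/(7·|y|) = |y + 7|/(7|y|).
Require delta ≤ 7/2 so that |y| > 7 − 7/2 = 7/2, hence 7|y| > 49/2.
Then |1/y + 1/7| < |y + 7|/(49/2), which is < eps when |y + 7| < (49/2)eps.
Take delta = min(7/2, (49/2)eps). Then 0 < |y + 7| < delta gives both |y + 7| < 7/2 and |y + 7| < (49/2)eps, so |1/y + 1/7| < eps.

delta = min(7/2, (49/2)eps)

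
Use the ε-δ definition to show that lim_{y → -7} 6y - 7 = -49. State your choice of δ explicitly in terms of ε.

δ = ε/6

Let ε > 0 be given. We need δ > 0 so that 0 < |y + 7| < δ implies |(6y - 7) + 49| < ε.
|(6y - 7) + 49| = |6y + 42| = 6|y + 7|.
Thus it suffices that |y + 7| < ε/6.
Take δ = ε/6. If 0 < |y + 7| < δ then |(6y - 7) + 49| = 6|y + 7| < 6·(ε/6) = ε.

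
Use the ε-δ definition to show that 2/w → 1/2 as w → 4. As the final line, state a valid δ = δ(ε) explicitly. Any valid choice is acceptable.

δ = min(2, 4ε)

Suppose ε > 0. We seek δ > 0 such that 0 < |w − 4| < δ implies |2/w − (1/2)| < ε.
|2/w − (1/2)| = 2·|4 − w|/(4·|w|) = 2|w − 4|/(4|w|).
Require δ ≤ 2 so that |w| > 4 − 2 = 2, hence 4|w| > 8.
Then |2/w − (1/2)| < 2|w − 4|/8, which is < ε when |w − 4| < 4ε.
Take δ = min(2, 4ε). Then 0 < |w − 4| < δ gives both |w − 4| < 2 and |w − 4| < 4ε, so |2/w − (1/2)| < ε.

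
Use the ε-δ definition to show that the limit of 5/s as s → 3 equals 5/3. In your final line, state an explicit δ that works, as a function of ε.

δ = min(3/2, (9/10)ε)

Let ε > 0. We seek δ > 0 such that 0 < |s − 3| < δ implies |5/s − (5/3)| < ε.
|5/s − (5/3)| = 5·|3 − s|/(3·|s|) = 5|s − 3|/(3|s|).
Restrict δ ≤ 3/2. Then |s − 3| < 3/2 gives |s| > 3/2, so 3|s| > 9/2.
Then |5/s − (5/3)| < 5|s − 3|/(9/2), which is < ε when |s − 3| < (9/10)ε.
Take δ = min(3/2, (9/10)ε). Then 0 < |s − 3| < δ gives both |s − 3| < 3/2 and |s − 3| < (9/10)ε, so |5/s − (5/3)| < ε.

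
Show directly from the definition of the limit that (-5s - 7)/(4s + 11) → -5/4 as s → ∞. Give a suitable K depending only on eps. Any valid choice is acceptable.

Fix eps > 0. We seek K > 0 such that s > K implies |(-5s - 7)/(4s + 11) + 5/4| < eps.
(-5s - 7)/(4s + 11) + 5/4 = (4(-5s - 7) − (-5)(4s + 11)) / (4(4s + 11)) = 27/(4(4s + 11)).
For s > 0 we have 4s + 11 > 4s, so |(-5s - 7)/(4s + 11) + 5/4| = 27/(4(4s + 11)) < 27/(4·4s) = (27/16)/s.
Thus |(-5s - 7)/(4s + 11) + 5/4| < eps whenever s > (27/16)/eps.
Take K = (27/16)/eps. If s > K then |(-5s - 7)/(4s + 11) + 5/4| < (27/16)/s < eps.

K = (27/16)/eps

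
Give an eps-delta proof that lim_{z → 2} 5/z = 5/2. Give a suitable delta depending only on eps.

delta = min(1, (2/5)eps)

Suppose eps > 0. We seek delta > 0 such that 0 < |z − 2| < delta implies |5/z − (5/2)| < eps.
|5/z − (5/2)| = 5·|2 − z|/(2·|z|) = 5|z − 2|/(2|z|).
Restrict delta ≤ 1. Then |z − 2| < 1 gives |z| > 1, so 2|z| > 2.
Then |5/z − (5/2)| < 5|z − 2|/2, which is < eps when |z − 2| < (2/5)eps.
Take delta = min(1, (2/5)eps). Then 0 < |z − 2| < delta gives both |z − 2| < 1 and |z − 2| < (2/5)eps, so |5/z − (5/2)| < eps.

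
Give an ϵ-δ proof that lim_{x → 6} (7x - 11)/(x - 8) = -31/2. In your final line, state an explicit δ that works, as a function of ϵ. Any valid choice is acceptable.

δ = min(1, (2/45)ϵ)

Let ϵ > 0 be given. We want δ > 0 with 0 < |x − 6| < δ ⇒ |(7x - 11)/(x - 8) + 31/2| < ϵ.
Combining over a common denominator, (7x - 11)/(x - 8) + 31/2 = [(7x - 11)·(-2) − 31·(x - 8)] / [(-2)·(x - 8)] = -45(x − 6) / ((-2)(x - 8)).
So |(7x - 11)/(x - 8) + 31/2| = 45|x − 6| / (2·|x − 8|).
Restrict δ ≤ 1. Then |x − 6| < 1 gives |x − 8| = |(x − 6) + (-2)| ≥ 2 − 1 = 1.
Hence |(7x - 11)/(x - 8) + 31/2| < 45|x − 6|/(2·1) = (45/2)|x − 6|, which is < ϵ once |x − 6| < (2/45)ϵ.
Take δ = min(1, (2/45)ϵ). Then 0 < |x − 6| < δ forces both bounds, so |(7x - 11)/(x - 8) + 31/2| < ϵ.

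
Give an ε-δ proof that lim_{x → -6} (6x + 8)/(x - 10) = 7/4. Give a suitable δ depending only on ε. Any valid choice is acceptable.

Suppose ε > 0. We want δ > 0 with 0 < |x + 6| < δ ⇒ |(6x + 8)/(x - 10) − (7/4)| < ε.
Combining over a common denominator, (6x + 8)/(x - 10) − (7/4) = [(6x + 8)·(-16) − (-28)·(x - 10)] / [(-16)·(x - 10)] = -68(x + 6) / ((-16)(x - 10)).
So |(6x + 8)/(x - 10) − (7/4)| = 68|x + 6| / (16·|x − 10|).
Restrict δ ≤ 8. Then |x + 6| < 8 gives |x − 10| = |(x + 6) + (-16)| ≥ 16 − 8 = 8.
Hence |(6x + 8)/(x - 10) − (7/4)| < 68|x + 6|/(16·8) = (17/32)|x + 6|, which is < ε once |x + 6| < (32/17)ε.
Take δ = min(8, (32/17)ε). Then 0 < |x + 6| < δ forces both bounds, so |(6x + 8)/(x - 10) − (7/4)| < ε.

δ = min(8, (32/17)ε)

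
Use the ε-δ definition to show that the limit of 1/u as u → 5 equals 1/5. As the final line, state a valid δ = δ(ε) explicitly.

Let ε > 0 be given. We seek δ > 0 such that 0 < |u − 5| < δ implies |1/u − (1/5)| < ε.
|1/u − (1/5)| = |5 − u|/(5·|u|) = |u − 5|/(5|u|).
Restrict δ ≤ 5/2. Then |u − 5| < 5/2 gives |u| > 5/2, so 5|u| > 25/2.
Then |1/u − (1/5)| < |u − 5|/(25/2), which is < ε when |u − 5| < (25/2)ε.
Take δ = min(5/2, (25/2)ε). Then 0 < |u − 5| < δ gives both |u − 5| < 5/2 and |u − 5| < (25/2)ε, so |1/u − (1/5)| < ε.

δ = min(5/2, (25/2)ε)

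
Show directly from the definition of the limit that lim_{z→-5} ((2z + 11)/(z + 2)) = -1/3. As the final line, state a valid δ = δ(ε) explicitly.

Let ε > 0 be given. We want δ > 0 with 0 < |z + 5| < δ ⇒ |(2z + 11)/(z + 2) + 1/3| < ε.
Combining over a common denominator, (2z + 11)/(z + 2) + 1/3 = [(2z + 11)·(-3) − 1·(z + 2)] / [(-3)·(z + 2)] = -7(z + 5) / ((-3)(z + 2)).
So |(2z + 11)/(z + 2) + 1/3| = 7|z + 5| / (3·|z + 2|).
Require δ ≤ 3/2, so |z + 2| ≥ |-3| − |z + 5| > 3 − 3/2 = 3/2.
Hence |(2z + 11)/(z + 2) + 1/3| < 7|z + 5|/(3·(3/2)) = (14/9)|z + 5|, which is < ε once |z + 5| < (9/14)ε.
Take δ = min(3/2, (9/14)ε). Then 0 < |z + 5| < δ forces both bounds, so |(2z + 11)/(z + 2) + 1/3| < ε.

δ = min(3/2, (9/14)ε)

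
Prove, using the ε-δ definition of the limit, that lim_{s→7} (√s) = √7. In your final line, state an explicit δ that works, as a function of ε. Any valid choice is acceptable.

Fix ε > 0. We want δ > 0 such that 0 < |s − 7| < δ implies |√s − √7| < ε.
Multiplying by the conjugate, |√s − √7| = |s − 7|/(√s + √7).
Restrict δ ≤ 7 so that |s − 7| < 7 forces s > 0, and then √s + √7 > √7.
Hence |√s − √7| < |s − 7|/√7, which is < ε once |s − 7| < √7·ε.
Take δ = min(7, √7·ε). If 0 < |s − 7| < δ then s > 0 and |√s − √7| < |s − 7|/√7 < ε.

δ = min(7, √7·ε)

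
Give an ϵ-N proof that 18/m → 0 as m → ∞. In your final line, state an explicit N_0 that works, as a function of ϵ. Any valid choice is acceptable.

N_0 = 18/ϵ

Let ϵ > 0 be given. For m ≥ 1, |18/m − 0| = 18/(m) ≤ 18/m.
We need 18/m < ϵ, i.e. m > 18/ϵ.
Take N_0 = 18/ϵ. If m > N_0 then |18/m| ≤ 18/m < ϵ.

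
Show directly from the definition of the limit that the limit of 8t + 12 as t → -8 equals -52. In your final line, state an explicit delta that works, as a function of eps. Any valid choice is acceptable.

Let eps > 0. We need delta > 0 so that 0 < |t + 8| < delta implies |(8t + 12) + 52| < eps.
|(8t + 12) + 52| = |8t + 64| = 8|t + 8|.
So 8|t + 8| < eps exactly when |t + 8| < eps/8.
Take delta = eps/8. If 0 < |t + 8| < delta then |(8t + 12) + 52| = 8|t + 8| < 8·(eps/8) = eps.

delta = eps/8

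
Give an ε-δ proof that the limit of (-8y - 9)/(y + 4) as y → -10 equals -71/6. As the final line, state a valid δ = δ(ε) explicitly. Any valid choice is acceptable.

δ = min(3, (18/23)ε)

Let ε > 0 be given. We want δ > 0 with 0 < |y + 10| < δ ⇒ |(-8y - 9)/(y + 4) + 71/6| < ε.
Combining over a common denominator, (-8y - 9)/(y + 4) + 71/6 = [(-8y - 9)·(-6) − 71·(y + 4)] / [(-6)·(y + 4)] = -23(y + 10) / ((-6)(y + 4)).
So |(-8y - 9)/(y + 4) + 71/6| = 23|y + 10| / (6·|y + 4|).
Restrict δ ≤ 3. Then |y + 10| < 3 gives |y + 4| = |(y + 10) + (-6)| ≥ 6 − 3 = 3.
Hence |(-8y - 9)/(y + 4) + 71/6| < 23|y + 10|/(6·3) = (23/18)|y + 10|, which is < ε once |y + 10| < (18/23)ε.
Take δ = min(3, (18/23)ε). Then 0 < |y + 10| < δ forces both bounds, so |(-8y - 9)/(y + 4) + 71/6| < ε.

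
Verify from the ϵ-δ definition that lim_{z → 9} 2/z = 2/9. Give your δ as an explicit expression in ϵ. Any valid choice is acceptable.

Let ϵ > 0 be given. We seek δ > 0 such that 0 < |z − 9| < δ implies |2/z − (2/9)| < ϵ.
|2/z − (2/9)| = 2·|9 − z|/(9·|z|) = 2|z − 9|/(9|z|).
Require δ ≤ 9/2 so that |z| > 9 − 9/2 = 9/2, hence 9|z| > 81/2.
Then |2/z − (2/9)| < 2|z − 9|/(81/2), which is < ϵ when |z − 9| < (81/4)ϵ.
Take δ = min(9/2, (81/4)ϵ). Then 0 < |z − 9| < δ gives both |z − 9| < 9/2 and |z − 9| < (81/4)ϵ, so |2/z − (2/9)| < ϵ.

δ = min(9/2, (81/4)ϵ)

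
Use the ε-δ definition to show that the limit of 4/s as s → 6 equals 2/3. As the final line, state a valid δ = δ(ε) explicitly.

Fix ε > 0. We seek δ > 0 such that 0 < |s − 6| < δ implies |4/s − (2/3)| < ε.
|4/s − (2/3)| = 4·|6 − s|/(6·|s|) = 4|s − 6|/(6|s|).
Require δ ≤ 3 so that |s| > 6 − 3 = 3, hence 6|s| > 18.
Then |4/s − (2/3)| < 4|s − 6|/18, which is < ε when |s − 6| < (9/2)ε.
Take δ = min(3, (9/2)ε). Then 0 < |s − 6| < δ gives both |s − 6| < 3 and |s − 6| < (9/2)ε, so |4/s − (2/3)| < ε.

δ = min(3, (9/2)ε)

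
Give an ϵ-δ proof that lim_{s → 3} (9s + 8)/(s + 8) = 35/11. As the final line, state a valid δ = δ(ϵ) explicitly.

δ = min(11/2, (121/128)ϵ)

Let ϵ > 0. We want δ > 0 with 0 < |s − 3| < δ ⇒ |(9s + 8)/(s + 8) − (35/11)| < ϵ.
Combining over a common denominator, (9s + 8)/(s + 8) − (35/11) = [(9s + 8)·11 − 35·(s + 8)] / [11·(s + 8)] = 64(s − 3) / (11(s + 8)).
So |(9s + 8)/(s + 8) − (35/11)| = 64|s − 3| / (11·|s + 8|).
Require δ ≤ 11/2, so |s + 8| ≥ |11| − |s − 3| > 11 − 11/2 = 11/2.
Hence |(9s + 8)/(s + 8) − (35/11)| < 64|s − 3|/(11·(11/2)) = (128/121)|s − 3|, which is < ϵ once |s − 3| < (121/128)ϵ.
Take δ = min(11/2, (121/128)ϵ). Then 0 < |s − 3| < δ forces both bounds, so |(9s + 8)/(s + 8) − (35/11)| < ϵ.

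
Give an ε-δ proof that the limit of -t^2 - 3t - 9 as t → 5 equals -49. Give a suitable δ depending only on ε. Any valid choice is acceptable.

δ = min(2, ε/15)

Let ε > 0. We want δ > 0 such that 0 < |t − 5| < δ implies |(-t^2 - 3t - 9) + 49| < ε.
(-t^2 - 3t - 9) + 49 = -t^2 - 3t + 40 = (t − 5)(-t - 8).
So |(-t^2 - 3t - 9) + 49| = |t − 5|·|-t - 8|.
Require δ ≤ 2. Then |t − 5| < 2 gives |t| < 7, and by the triangle inequality |-t - 8| ≤ 7 + 8 = 15.
Hence |(-t^2 - 3t - 9) + 49| ≤ 15|t − 5| < ε provided |t − 5| < ε/15.
Take δ = min(2, ε/15). Then 0 < |t − 5| < δ gives both |t − 5| < 2 and |t − 5| < ε/15, so |(-t^2 - 3t - 9) + 49| < ε.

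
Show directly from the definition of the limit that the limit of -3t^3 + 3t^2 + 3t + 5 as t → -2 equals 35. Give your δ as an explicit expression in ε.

Fix ε > 0. We want δ > 0 such that 0 < |t + 2| < δ implies |(-3t^3 + 3t^2 + 3t + 5) − 35| < ε.
(-3t^3 + 3t^2 + 3t + 5) − 35 = -3t^3 + 3t^2 + 3t - 30 = (t + 2)(-3t^2 + 9t - 15).
So |(-3t^3 + 3t^2 + 3t + 5) − 35| = |t + 2|·|-3t^2 + 9t - 15|.
Require δ ≤ 1. Then |t + 2| < 1 gives |t| < 3, and by the triangle inequality |-3t^2 + 9t - 15| ≤ 3·3^2 + 9·3 + 15 = 69.
Hence |(-3t^3 + 3t^2 + 3t + 5) − 35| ≤ 69|t + 2| < ε provided |t + 2| < ε/69.
Take δ = min(1, ε/69). Then 0 < |t + 2| < δ gives both |t + 2| < 1 and |t + 2| < ε/69, so |(-3t^3 + 3t^2 + 3t + 5) − 35| < ε.

δ = min(1, ε/69)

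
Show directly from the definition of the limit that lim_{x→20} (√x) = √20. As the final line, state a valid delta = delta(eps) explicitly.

Let eps > 0. We want delta > 0 such that 0 < |x − 20| < delta implies |√x − √20| < eps.
Multiplying by the conjugate, |√x − √20| = |x − 20|/(√x + √20).
Restrict delta ≤ 20 so that |x − 20| < 20 forces x > 0, and then √x + √20 > √20.
Hence |√x − √20| < |x − 20|/√20, which is < eps once |x − 20| < √20·eps.
Take delta = min(20, √20·eps). If 0 < |x − 20| < delta then x > 0 and |√x − √20| < |x − 20|/√20 < eps.

delta = min(20, √20·eps)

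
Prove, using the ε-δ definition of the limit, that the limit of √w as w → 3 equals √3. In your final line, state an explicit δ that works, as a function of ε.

Let ε > 0. We want δ > 0 such that 0 < |w − 3| < δ implies |√w − √3| < ε.
Multiplying by the conjugate, |√w − √3| = |w − 3|/(√w + √3).
Restrict δ ≤ 3 so that |w − 3| < 3 forces w > 0, and then √w + √3 > √3.
Hence |√w − √3| < |w − 3|/√3, which is < ε once |w − 3| < √3·ε.
Take δ = min(3, √3·ε). If 0 < |w − 3| < δ then w > 0 and |√w − √3| < |w − 3|/√3 < ε.

δ = min(3, √3·ε)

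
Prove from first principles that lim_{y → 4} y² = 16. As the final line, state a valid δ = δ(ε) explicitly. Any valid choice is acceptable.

Fix ε > 0. We seek δ > 0 with 0 < |y − 4| < δ ⇒ |y² − 16| < ε.
Factor: y² − 16 = (y − 4)(y + 4), so |y² − 16| = |y − 4|·|y + 4|.
Impose δ ≤ 1 so that |y| < 5; then |y + 4| ≤ 9.
Hence |y² − 16| ≤ 9|y − 4|, which is < ε once |y − 4| < ε/9.
Take δ = min(1, ε/9). If 0 < |y − 4| < δ then both bounds hold and |y² − 16| ≤ 9|y − 4| < 9·(ε/9) = ε.

δ = min(1, ε/9)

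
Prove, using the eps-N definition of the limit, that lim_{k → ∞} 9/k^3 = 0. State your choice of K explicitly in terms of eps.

Let eps > 0 be given. For k ≥ 1, |9/k^3 − 0| = 9/k^3.
9/k^3 < eps ⇔ k^3 > 9/eps ⇔ k > (9/eps)^{1/3}.
Take K = (9/eps)^{1/3}. Then k > K implies 9/k^3 < eps.

K = (9/eps)^{1/3}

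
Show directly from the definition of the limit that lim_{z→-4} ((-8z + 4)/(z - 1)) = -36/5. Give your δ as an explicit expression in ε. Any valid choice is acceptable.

Fix ε > 0. We want δ > 0 with 0 < |z + 4| < δ ⇒ |(-8z + 4)/(z - 1) + 36/5| < ε.
Combining over a common denominator, (-8z + 4)/(z - 1) + 36/5 = [(-8z + 4)·(-5) − 36·(z - 1)] / [(-5)·(z - 1)] = 4(z + 4) / ((-5)(z - 1)).
So |(-8z + 4)/(z - 1) + 36/5| = 4|z + 4| / (5·|z − 1|).
Require δ ≤ 5/2, so |z − 1| ≥ |-5| − |z + 4| > 5 − 5/2 = 5/2.
Hence |(-8z + 4)/(z - 1) + 36/5| < 4|z + 4|/(5·(5/2)) = (8/25)|z + 4|, which is < ε once |z + 4| < (25/8)ε.
Take δ = min(5/2, (25/8)ε). Then 0 < |z + 4| < δ forces both bounds, so |(-8z + 4)/(z - 1) + 36/5| < ε.

δ = min(5/2, (25/8)ε)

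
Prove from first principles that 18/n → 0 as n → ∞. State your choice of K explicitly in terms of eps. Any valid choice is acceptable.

K = 18/eps

Let eps > 0 be given. For n ≥ 1, |18/n − 0| = 18/(n) ≤ 18/n.
We need 18/n < eps, i.e. n > 18/eps.
Take K = 18/eps. If n > K then |18/n| ≤ 18/n < eps.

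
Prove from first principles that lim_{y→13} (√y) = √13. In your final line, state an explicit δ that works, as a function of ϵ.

δ = min(13, √13·ϵ)

Suppose ϵ > 0. We want δ > 0 such that 0 < |y − 13| < δ implies |√y − √13| < ϵ.
Multiplying by the conjugate, |√y − √13| = |y − 13|/(√y + √13).
Restrict δ ≤ 13 so that |y − 13| < 13 forces y > 0, and then √y + √13 > √13.
Hence |√y − √13| < |y − 13|/√13, which is < ϵ once |y − 13| < √13·ϵ.
Take δ = min(13, √13·ϵ). If 0 < |y − 13| < δ then y > 0 and |√y − √13| < |y − 13|/√13 < ϵ.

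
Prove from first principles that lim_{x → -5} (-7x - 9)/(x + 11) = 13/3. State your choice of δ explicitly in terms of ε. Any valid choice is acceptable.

δ = min(3, (9/34)ε)

Fix ε > 0. We want δ > 0 with 0 < |x + 5| < δ ⇒ |(-7x - 9)/(x + 11) − (13/3)| < ε.
Combining over a common denominator, (-7x - 9)/(x + 11) − (13/3) = [(-7x - 9)·6 − 26·(x + 11)] / [6·(x + 11)] = -68(x + 5) / (6(x + 11)).
So |(-7x - 9)/(x + 11) − (13/3)| = 68|x + 5| / (6·|x + 11|).
Require δ ≤ 3, so |x + 11| ≥ |6| − |x + 5| > 6 − 3 = 3.
Hence |(-7x - 9)/(x + 11) − (13/3)| < 68|x + 5|/(6·3) = (34/9)|x + 5|, which is < ε once |x + 5| < (9/34)ε.
Take δ = min(3, (9/34)ε). Then 0 < |x + 5| < δ forces both bounds, so |(-7x - 9)/(x + 11) − (13/3)| < ε.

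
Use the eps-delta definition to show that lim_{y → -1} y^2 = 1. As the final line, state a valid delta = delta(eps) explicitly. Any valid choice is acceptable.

Let eps > 0 be given. We seek delta > 0 with 0 < |y + 1| < delta ⇒ |y^2 − 1| < eps.
Factor: y^2 − 1 = (y + 1)(y - 1), so |y^2 − 1| = |y + 1|·|y - 1|.
Restrict delta ≤ 1. Then |y + 1| < 1 gives |y| < 2, so by the triangle inequality |y - 1| ≤ 2 + 1 = 3.
Hence |y^2 − 1| ≤ 3|y + 1|, which is < eps once |y + 1| < eps/3.
Take delta = min(1, eps/3). If 0 < |y + 1| < delta then both bounds hold and |y^2 − 1| ≤ 3|y + 1| < 3·(eps/3) = eps.

delta = min(1, eps/3)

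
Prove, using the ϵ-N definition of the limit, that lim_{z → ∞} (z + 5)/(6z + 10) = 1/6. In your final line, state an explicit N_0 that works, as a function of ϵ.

N_0 = (5/9)/ϵ

Let ϵ > 0 be given. We seek N_0 > 0 such that z > N_0 implies |(z + 5)/(6z + 10) − (1/6)| < ϵ.
(z + 5)/(6z + 10) − (1/6) = (6(z + 5) − (6z + 10)) / (6(6z + 10)) = 20/(6(6z + 10)).
For z > 0 we have 6z + 10 > 6z, so |(z + 5)/(6z + 10) − (1/6)| = 20/(6(6z + 10)) < 20/(6·6z) = (5/9)/z.
Thus |(z + 5)/(6z + 10) − (1/6)| < ϵ whenever z > (5/9)/ϵ.
Take N_0 = (5/9)/ϵ. If z > N_0 then |(z + 5)/(6z + 10) − (1/6)| < (5/9)/z < ϵ.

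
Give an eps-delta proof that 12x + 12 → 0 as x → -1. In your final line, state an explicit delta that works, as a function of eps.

Fix eps > 0. We need delta > 0 so that 0 < |x + 1| < delta implies |(12x + 12)| < eps.
|(12x + 12)| = |12x + 12| = 12|x + 1|.
Thus it suffices that |x + 1| < eps/12.
Choosing delta = eps/12 gives |(12x + 12)| = 12|x + 1| < eps whenever |x + 1| < delta.

delta = eps/12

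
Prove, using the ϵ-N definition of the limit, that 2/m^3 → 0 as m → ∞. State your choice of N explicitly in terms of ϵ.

Let ϵ > 0. For m ≥ 1, |2/m^3 − 0| = 2/m^3.
2/m^3 < ϵ ⇔ m^3 > 2/ϵ ⇔ m > (2/ϵ)^{1/3}.
Take N = (2/ϵ)^{1/3}. Then m > N implies 2/m^3 < ϵ.

N = (2/ϵ)^{1/3}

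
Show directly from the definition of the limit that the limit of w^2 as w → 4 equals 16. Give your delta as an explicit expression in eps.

delta = min(1, eps/9)

Let eps > 0 be given. We seek delta > 0 with 0 < |w − 4| < delta ⇒ |w^2 − 16| < eps.
Factor: w^2 − 16 = (w − 4)(w + 4), so |w^2 − 16| = |w − 4|·|w + 4|.
Impose delta ≤ 1 so that |w| < 5; then |w + 4| ≤ 9.
Hence |w^2 − 16| ≤ 9|w − 4|, which is < eps once |w − 4| < eps/9.
Take delta = min(1, eps/9). If 0 < |w − 4| < delta then both bounds hold and |w^2 − 16| ≤ 9|w − 4| < 9·(eps/9) = eps.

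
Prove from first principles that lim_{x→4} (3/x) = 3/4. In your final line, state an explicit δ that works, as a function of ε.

Suppose ε > 0. We seek δ > 0 such that 0 < |x − 4| < δ implies |3/x − (3/4)| < ε.
|3/x − (3/4)| = 3·|4 − x|/(4·|x|) = 3|x − 4|/(4|x|).
Restrict δ ≤ 2. Then |x − 4| < 2 gives |x| > 2, so 4|x| > 8.
Then |3/x − (3/4)| < 3|x − 4|/8, which is < ε when |x − 4| < (8/3)ε.
Take δ = min(2, (8/3)ε). Then 0 < |x − 4| < δ gives both |x − 4| < 2 and |x − 4| < (8/3)ε, so |3/x − (3/4)| < ε.

δ = min(2, (8/3)ε)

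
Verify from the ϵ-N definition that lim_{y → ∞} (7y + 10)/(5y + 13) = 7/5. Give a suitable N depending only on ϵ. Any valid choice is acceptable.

N = (41/25)/ϵ

Let ϵ > 0 be given. We seek N > 0 such that y > N implies |(7y + 10)/(5y + 13) − (7/5)| < ϵ.
(7y + 10)/(5y + 13) − (7/5) = (5(7y + 10) − 7(5y + 13)) / (5(5y + 13)) = -41/(5(5y + 13)).
For y > 0 we have 5y + 13 > 5y, so |(7y + 10)/(5y + 13) − (7/5)| = 41/(5(5y + 13)) < 41/(5·5y) = (41/25)/y.
Thus |(7y + 10)/(5y + 13) − (7/5)| < ϵ whenever y > (41/25)/ϵ.
Take N = (41/25)/ϵ. If y > N then |(7y + 10)/(5y + 13) − (7/5)| < (41/25)/y < ϵ.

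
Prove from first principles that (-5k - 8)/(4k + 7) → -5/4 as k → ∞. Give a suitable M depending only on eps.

Suppose eps > 0. For k ≥ 1, |(-5k - 8)/(4k + 7) + 5/4| = |3|/(4(4k + 7)) = 3/(4(4k + 7)).
Since 4k + 7 ≥ 4k for k ≥ 1, this is ≤ 3/(4·4k) = (3/16)/k.
So |(-5k - 8)/(4k + 7) + 5/4| < eps whenever k > (3/16)/eps.
Take M = (3/16)/eps. If k > M then |(-5k - 8)/(4k + 7) + 5/4| ≤ (3/16)/k < eps.

M = (3/16)/eps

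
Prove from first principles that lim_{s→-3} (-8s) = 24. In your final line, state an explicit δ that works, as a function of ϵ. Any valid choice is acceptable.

Let ϵ > 0 be given. We need δ > 0 so that 0 < |s + 3| < δ implies |(-8s) − 24| < ϵ.
Since (-8s) − 24 = -8(s + 3), we have |(-8s) − 24| = 8|s + 3|.
Thus it suffices that |s + 3| < ϵ/8.
Take δ = ϵ/8. If 0 < |s + 3| < δ then |(-8s) − 24| = 8|s + 3| < 8·(ϵ/8) = ϵ.

δ = ϵ/8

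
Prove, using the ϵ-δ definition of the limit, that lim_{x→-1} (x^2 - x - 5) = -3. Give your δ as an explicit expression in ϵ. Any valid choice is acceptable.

Let ϵ > 0 be given. We want δ > 0 such that 0 < |x + 1| < δ implies |(x^2 - x - 5) + 3| < ϵ.
(x^2 - x - 5) + 3 = x^2 - x - 2 = (x + 1)(x - 2).
So |(x^2 - x - 5) + 3| = |x + 1|·|x - 2|.
Assume first that |x + 1| < 1, so |x| < 2. Then |x - 2| ≤ 2 + 2 = 4.
Hence |(x^2 - x - 5) + 3| ≤ 4|x + 1| < ϵ provided |x + 1| < ϵ/4.
Take δ = min(1, ϵ/4). Then 0 < |x + 1| < δ gives both |x + 1| < 1 and |x + 1| < ϵ/4, so |(x^2 - x - 5) + 3| < ϵ.

δ = min(1, ϵ/4)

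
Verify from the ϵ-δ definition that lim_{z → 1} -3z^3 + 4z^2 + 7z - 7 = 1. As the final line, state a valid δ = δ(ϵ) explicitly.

Fix ϵ > 0. We want δ > 0 such that 0 < |z − 1| < δ implies |(-3z^3 + 4z^2 + 7z - 7) − 1| < ϵ.
(-3z^3 + 4z^2 + 7z - 7) − 1 = -3z^3 + 4z^2 + 7z - 8 = (z − 1)(-3z^2 + z + 8).
So |(-3z^3 + 4z^2 + 7z - 7) − 1| = |z − 1|·|-3z^2 + z + 8|.
Require δ ≤ 2. Then |z − 1| < 2 gives |z| < 3, and by the triangle inequality |-3z^2 + z + 8| ≤ 3·3^2 + 3 + 8 = 38.
Hence |(-3z^3 + 4z^2 + 7z - 7) − 1| ≤ 38|z − 1| < ϵ provided |z − 1| < ϵ/38.
Choosing δ = min(2, ϵ/38) ensures both conditions, hence |(-3z^3 + 4z^2 + 7z - 7) − 1| < ϵ.

δ = min(2, ϵ/38)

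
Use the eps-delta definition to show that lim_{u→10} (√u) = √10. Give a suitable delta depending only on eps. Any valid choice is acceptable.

Fix eps > 0. We want delta > 0 such that 0 < |u − 10| < delta implies |√u − √10| < eps.
Rationalise: √u − √10 = (u − 10)/(√u + √10), so |√u − √10| = |u − 10|/(√u + √10).
Restrict delta ≤ 10 so that |u − 10| < 10 forces u > 0, and then √u + √10 > √10.
Hence |√u − √10| < |u − 10|/√10, which is < eps once |u − 10| < √10·eps.
Take delta = min(10, √10·eps). If 0 < |u − 10| < delta then u > 0 and |√u − √10| < |u − 10|/√10 < eps.

delta = min(10, √10·eps)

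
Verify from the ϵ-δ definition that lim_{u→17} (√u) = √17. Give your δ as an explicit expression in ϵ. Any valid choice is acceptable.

δ = min(17, √17·ϵ)

Fix ϵ > 0. We want δ > 0 such that 0 < |u − 17| < δ implies |√u − √17| < ϵ.
Rationalise: √u − √17 = (u − 17)/(√u + √17), so |√u − √17| = |u − 17|/(√u + √17).
Restrict δ ≤ 17 so that |u − 17| < 17 forces u > 0, and then √u + √17 > √17.
Hence |√u − √17| < |u − 17|/√17, which is < ϵ once |u − 17| < √17·ϵ.
Take δ = min(17, √17·ϵ). If 0 < |u − 17| < δ then u > 0 and |√u − √17| < |u − 17|/√17 < ϵ.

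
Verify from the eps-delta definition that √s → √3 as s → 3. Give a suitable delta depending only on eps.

delta = min(3, √3·eps)

Suppose eps > 0. We want delta > 0 such that 0 < |s − 3| < delta implies |√s − √3| < eps.
Multiplying by the conjugate, |√s − √3| = |s − 3|/(√s + √3).
Restrict delta ≤ 3 so that |s − 3| < 3 forces s > 0, and then √s + √3 > √3.
Hence |√s − √3| < |s − 3|/√3, which is < eps once |s − 3| < √3·eps.
Take delta = min(3, √3·eps). If 0 < |s − 3| < delta then s > 0 and |√s − √3| < |s − 3|/√3 < eps.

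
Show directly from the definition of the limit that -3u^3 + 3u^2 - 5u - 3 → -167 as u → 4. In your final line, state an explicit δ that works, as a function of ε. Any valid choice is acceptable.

Let ε > 0 be given. We want δ > 0 such that 0 < |u − 4| < δ implies |(-3u^3 + 3u^2 - 5u - 3) + 167| < ε.
(-3u^3 + 3u^2 - 5u - 3) + 167 = -3u^3 + 3u^2 - 5u + 164 = (u − 4)(-3u^2 - 9u - 41).
So |(-3u^3 + 3u^2 - 5u - 3) + 167| = |u − 4|·|-3u^2 - 9u - 41|.
Assume first that |u − 4| < 1, so |u| < 5. Then |-3u^2 - 9u - 41| ≤ 3·5^2 + 9·5 + 41 = 161.
Hence |(-3u^3 + 3u^2 - 5u - 3) + 167| ≤ 161|u − 4| < ε provided |u − 4| < ε/161.
Take δ = min(1, ε/161). Then 0 < |u − 4| < δ gives both |u − 4| < 1 and |u − 4| < ε/161, so |(-3u^3 + 3u^2 - 5u - 3) + 167| < ε.

δ = min(1, ε/161)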